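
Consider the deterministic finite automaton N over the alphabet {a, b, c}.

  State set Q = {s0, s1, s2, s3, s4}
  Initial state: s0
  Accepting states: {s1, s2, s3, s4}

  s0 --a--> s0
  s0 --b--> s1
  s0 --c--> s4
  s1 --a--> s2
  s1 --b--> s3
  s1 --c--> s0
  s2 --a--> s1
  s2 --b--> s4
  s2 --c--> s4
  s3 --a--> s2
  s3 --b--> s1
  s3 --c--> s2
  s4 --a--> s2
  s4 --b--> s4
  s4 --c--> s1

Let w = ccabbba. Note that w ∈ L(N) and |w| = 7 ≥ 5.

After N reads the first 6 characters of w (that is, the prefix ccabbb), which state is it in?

State sequence: s0 -c-> s4 -c-> s1 -a-> s2 -b-> s4 -b-> s4 -b-> s4

After reading 6 characters, N is in state s4.

s4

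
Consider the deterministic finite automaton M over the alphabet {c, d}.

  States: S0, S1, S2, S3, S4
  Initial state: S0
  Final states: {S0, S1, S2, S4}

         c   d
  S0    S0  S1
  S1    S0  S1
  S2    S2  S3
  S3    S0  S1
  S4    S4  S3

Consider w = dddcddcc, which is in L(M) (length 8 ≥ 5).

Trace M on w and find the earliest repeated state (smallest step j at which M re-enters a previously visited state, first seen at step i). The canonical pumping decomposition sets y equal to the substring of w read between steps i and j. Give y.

Run of M on w = d d d c d d c c:
  step 0: S0  (start)
  step 1: S1  (read d: S0→S1)
  step 2: S1  (read d: S1→S1)   ← first repeat (S1 seen earlier)
  step 3: S1  (read d: S1→S1)
  step 4: S0  (read c: S1→S0)
  step 5: S1  (read d: S0→S1)
  step 6: S1  (read d: S1→S1)
  step 7: S0  (read c: S1→S0)
  step 8: S0  (read c: S0→S0)

So i = 1, j = 2, giving x = w[0:1] = d, y = w[1:2] = d, z = w[2:8] = dcddcc.
Check: |xy| = 2 ≤ 5 and |y| = 1 ≥ 1. Reading y takes M from S1 back to S1, so every xyⁱz is accepted.
Since M has 5 states, any run of length ≥ 5 visits 5+1 states, so by pigeonhole some state repeats within the first 5 steps — that repeat gives the pumpable loop.

d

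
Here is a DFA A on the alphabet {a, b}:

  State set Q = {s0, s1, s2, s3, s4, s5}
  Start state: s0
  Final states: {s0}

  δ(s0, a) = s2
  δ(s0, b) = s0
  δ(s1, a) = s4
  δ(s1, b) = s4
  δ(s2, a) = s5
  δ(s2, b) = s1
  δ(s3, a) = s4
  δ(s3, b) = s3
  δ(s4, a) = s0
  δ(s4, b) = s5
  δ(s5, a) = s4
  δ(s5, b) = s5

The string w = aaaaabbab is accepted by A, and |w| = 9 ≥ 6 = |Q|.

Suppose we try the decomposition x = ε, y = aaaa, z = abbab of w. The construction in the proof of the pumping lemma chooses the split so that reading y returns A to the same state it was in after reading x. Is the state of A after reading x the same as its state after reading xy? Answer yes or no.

yes

Run of A on the first 4 characters of w = a a a a:
  step 0: s0  (start)
  step 1: s2  (read a: s0→s2)
  step 2: s5  (read a: s2→s5)
  step 3: s4  (read a: s5→s4)
  step 4: s0  (read a: s4→s0)

After x (step 0): s0. After xy (step 4): s0.
They match, so y = aaaa drives A around a cycle from s0 back to itself; pumping y any number of times keeps A in s0 before reading z, and xyⁱz ∈ L(A) for every i ≥ 0.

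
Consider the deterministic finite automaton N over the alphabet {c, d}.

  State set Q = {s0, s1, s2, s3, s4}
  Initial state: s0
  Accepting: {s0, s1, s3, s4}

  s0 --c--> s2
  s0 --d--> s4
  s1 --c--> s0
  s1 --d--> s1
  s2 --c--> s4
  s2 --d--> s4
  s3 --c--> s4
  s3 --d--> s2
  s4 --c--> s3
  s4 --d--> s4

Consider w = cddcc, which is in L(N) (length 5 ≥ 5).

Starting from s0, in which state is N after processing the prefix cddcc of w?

s4

Run of N on the first 5 characters of w = c d d c c:
  step 0: s0  (start)
  step 1: s2  (read c: s0→s2)
  step 2: s4  (read d: s2→s4)
  step 3: s4  (read d: s4→s4)
  step 4: s3  (read c: s4→s3)
  step 5: s4  (read c: s3→s4)

After reading 5 characters, N is in state s4.
(This kind of state-tracing is the core of the pumping-lemma construction: with 5 states, pigeonhole forces a repeat within the first 5 steps.)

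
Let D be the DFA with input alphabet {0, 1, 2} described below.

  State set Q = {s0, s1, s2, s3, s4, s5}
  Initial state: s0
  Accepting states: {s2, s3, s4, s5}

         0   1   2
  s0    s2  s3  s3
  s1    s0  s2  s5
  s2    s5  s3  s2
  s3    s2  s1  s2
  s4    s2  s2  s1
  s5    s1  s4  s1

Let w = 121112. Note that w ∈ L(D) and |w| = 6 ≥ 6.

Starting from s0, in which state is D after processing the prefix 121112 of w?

State sequence: s0 -1-> s3 -2-> s2 -1-> s3 -1-> s1 -1-> s2 -2-> s2

After reading 6 characters, D is in state s2.

s2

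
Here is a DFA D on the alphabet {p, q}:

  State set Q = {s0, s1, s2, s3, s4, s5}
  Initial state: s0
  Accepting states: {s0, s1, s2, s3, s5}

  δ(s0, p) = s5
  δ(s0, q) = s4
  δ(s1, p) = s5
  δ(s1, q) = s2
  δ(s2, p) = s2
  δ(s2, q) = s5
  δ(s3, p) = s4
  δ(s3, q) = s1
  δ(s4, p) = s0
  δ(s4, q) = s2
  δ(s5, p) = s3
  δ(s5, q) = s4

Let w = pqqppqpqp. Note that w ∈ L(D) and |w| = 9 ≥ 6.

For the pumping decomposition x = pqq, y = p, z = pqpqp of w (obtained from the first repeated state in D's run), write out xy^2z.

pqqpppqpqp

xy^2z = pqq·p·p·pqpqp = pqqpppqpqp.
Reading y = p takes D from s2 back to s2, so after x·y·y the machine is still in s2, and z then leads to the accepting state s5. Hence pqqpppqpqp ∈ L(D).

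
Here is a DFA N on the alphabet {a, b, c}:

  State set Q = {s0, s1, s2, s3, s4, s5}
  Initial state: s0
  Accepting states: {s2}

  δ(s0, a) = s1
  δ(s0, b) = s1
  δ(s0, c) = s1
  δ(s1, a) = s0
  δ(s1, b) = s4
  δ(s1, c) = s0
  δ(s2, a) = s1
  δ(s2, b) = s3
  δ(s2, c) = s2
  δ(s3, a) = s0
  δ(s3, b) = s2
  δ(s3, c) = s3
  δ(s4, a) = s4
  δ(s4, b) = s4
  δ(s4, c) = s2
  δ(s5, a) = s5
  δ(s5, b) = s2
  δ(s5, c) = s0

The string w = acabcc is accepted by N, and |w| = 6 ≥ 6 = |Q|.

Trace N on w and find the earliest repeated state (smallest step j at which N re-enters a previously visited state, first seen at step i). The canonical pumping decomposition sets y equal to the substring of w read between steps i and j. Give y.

Run of N on w = a c a b c c:
  step 0: s0  (start)
  step 1: s1  (read a: s0→s1)
  step 2: s0  (read c: s1→s0)   ← first repeat (s0 seen earlier)
  step 3: s1  (read a: s0→s1)
  step 4: s4  (read b: s1→s4)
  step 5: s2  (read c: s4→s2)
  step 6: s2  (read c: s2→s2)

So i = 0, j = 2, giving x = w[0:0] = ε, y = w[0:2] = ac, z = w[2:6] = abcc.
Check: |xy| = 2 ≤ 6 and |y| = 2 ≥ 1. Reading y takes N from s0 back to s0, so every xyⁱz is accepted.

ac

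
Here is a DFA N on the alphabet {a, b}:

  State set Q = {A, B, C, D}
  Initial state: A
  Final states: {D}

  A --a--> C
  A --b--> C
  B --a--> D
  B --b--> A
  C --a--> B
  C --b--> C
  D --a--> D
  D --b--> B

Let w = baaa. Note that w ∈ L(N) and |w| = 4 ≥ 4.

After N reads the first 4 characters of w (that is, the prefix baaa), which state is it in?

State sequence: A -b-> C -a-> B -a-> D -a-> D

After reading 4 characters, N is in state D.
(This kind of state-tracing is the core of the pumping-lemma construction: with 4 states, pigeonhole forces a repeat within the first 4 steps.)

D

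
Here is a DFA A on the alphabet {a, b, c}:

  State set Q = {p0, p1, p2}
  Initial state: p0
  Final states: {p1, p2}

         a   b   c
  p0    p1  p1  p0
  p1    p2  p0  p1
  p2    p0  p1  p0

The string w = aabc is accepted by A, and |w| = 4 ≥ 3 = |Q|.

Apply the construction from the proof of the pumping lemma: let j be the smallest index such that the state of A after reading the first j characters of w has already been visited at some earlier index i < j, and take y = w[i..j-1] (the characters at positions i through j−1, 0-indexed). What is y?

ab

State sequence: p0 -a-> p1 -a-> p2 -b-> p1 -c-> p1
First repeat at step 3: p1 was already visited.

So i = 1, j = 3, giving x = w[0:1] = a, y = w[1:3] = ab, z = w[3:4] = c.
Check: |xy| = 3 ≤ 3 and |y| = 2 ≥ 1. Reading y takes A from p1 back to p1, so every xyⁱz is accepted.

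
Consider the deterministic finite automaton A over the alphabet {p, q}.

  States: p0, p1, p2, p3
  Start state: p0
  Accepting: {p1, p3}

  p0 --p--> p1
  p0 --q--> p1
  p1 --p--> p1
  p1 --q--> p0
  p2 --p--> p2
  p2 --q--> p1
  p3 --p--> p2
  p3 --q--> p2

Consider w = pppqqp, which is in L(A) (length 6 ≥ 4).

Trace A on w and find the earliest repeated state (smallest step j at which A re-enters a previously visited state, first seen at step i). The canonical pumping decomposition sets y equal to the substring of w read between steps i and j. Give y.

Run of A on w = p p p q q p:
  step 0: p0  (start)
  step 1: p1  (read p: p0→p1)
  step 2: p1  (read p: p1→p1)   ← first repeat (p1 seen earlier)
  step 3: p1  (read p: p1→p1)
  step 4: p0  (read q: p1→p0)
  step 5: p1  (read q: p0→p1)
  step 6: p1  (read p: p1→p1)

So i = 1, j = 2, giving x = w[0:1] = p, y = w[1:2] = p, z = w[2:6] = pqqp.
Check: |xy| = 2 ≤ 4 and |y| = 1 ≥ 1. Reading y takes A from p1 back to p1, so every xyⁱz is accepted.
Since A has 4 states, any run of length ≥ 4 visits 4+1 states, so by pigeonhole some state repeats within the first 4 steps — that repeat gives the pumpable loop.

p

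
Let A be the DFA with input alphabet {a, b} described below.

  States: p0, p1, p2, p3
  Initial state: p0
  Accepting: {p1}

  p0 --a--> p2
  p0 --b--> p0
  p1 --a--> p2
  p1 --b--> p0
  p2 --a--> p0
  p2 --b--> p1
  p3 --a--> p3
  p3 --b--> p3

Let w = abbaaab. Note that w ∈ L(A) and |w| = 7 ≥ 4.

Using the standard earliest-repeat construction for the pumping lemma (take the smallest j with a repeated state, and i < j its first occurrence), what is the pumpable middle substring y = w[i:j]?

abb

State sequence: p0 -a-> p2 -b-> p1 -b-> p0 -a-> p2 -a-> p0 -a-> p2 -b-> p1
First repeat at step 3: p0 was already visited.

So i = 0, j = 3, giving x = w[0:0] = ε, y = w[0:3] = abb, z = w[3:7] = aaab.
Check: |xy| = 3 ≤ 4 and |y| = 3 ≥ 1. Reading y takes A from p0 back to p0, so every xyⁱz is accepted.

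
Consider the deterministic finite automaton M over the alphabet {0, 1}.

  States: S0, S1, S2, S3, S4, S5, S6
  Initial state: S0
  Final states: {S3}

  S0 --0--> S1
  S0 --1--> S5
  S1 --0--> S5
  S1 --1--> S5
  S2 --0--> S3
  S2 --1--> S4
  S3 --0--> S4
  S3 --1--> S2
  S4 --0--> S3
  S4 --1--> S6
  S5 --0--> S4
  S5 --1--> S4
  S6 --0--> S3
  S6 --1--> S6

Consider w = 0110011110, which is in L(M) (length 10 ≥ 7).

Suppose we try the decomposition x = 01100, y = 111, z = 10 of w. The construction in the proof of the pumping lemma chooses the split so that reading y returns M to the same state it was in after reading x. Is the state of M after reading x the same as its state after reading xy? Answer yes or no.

no

State sequence: S0 -0-> S1 -1-> S5 -1-> S4 -0-> S3 -0-> S4 -1-> S6 -1-> S6 -1-> S6

After x (step 5): S4. After xy (step 8): S6.
They differ (S4 ≠ S6), so y is not a cycle from the state after x; this split is not the one the pumping-lemma construction produces, and pumping y need not keep the string in L(M).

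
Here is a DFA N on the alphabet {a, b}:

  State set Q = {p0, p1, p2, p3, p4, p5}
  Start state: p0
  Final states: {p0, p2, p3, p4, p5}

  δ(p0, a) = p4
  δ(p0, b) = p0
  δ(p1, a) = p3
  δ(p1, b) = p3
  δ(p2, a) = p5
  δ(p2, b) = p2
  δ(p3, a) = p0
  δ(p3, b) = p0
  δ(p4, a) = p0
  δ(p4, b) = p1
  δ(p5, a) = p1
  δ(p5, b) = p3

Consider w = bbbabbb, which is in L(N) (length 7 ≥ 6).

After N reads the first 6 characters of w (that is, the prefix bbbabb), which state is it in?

p3

State sequence: p0 -b-> p0 -b-> p0 -b-> p0 -a-> p4 -b-> p1 -b-> p3

After reading 6 characters, N is in state p3.
(This kind of state-tracing is the core of the pumping-lemma construction: with 6 states, pigeonhole forces a repeat within the first 6 steps.)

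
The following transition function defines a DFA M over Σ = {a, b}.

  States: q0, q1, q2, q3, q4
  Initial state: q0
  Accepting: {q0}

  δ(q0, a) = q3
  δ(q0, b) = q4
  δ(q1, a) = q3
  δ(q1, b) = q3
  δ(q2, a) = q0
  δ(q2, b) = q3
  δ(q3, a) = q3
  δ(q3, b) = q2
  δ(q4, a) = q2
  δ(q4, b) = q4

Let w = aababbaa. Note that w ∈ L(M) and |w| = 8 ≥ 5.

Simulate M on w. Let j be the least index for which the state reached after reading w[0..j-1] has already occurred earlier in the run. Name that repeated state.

Run of M on w = a a b a b b a a:
  step 0: q0  (start)
  step 1: q3  (read a: q0→q3)
  step 2: q3  (read a: q3→q3)   ← first repeat (q3 seen earlier)
  step 3: q2  (read b: q3→q2)
  step 4: q0  (read a: q2→q0)
  step 5: q4  (read b: q0→q4)
  step 6: q4  (read b: q4→q4)
  step 7: q2  (read a: q4→q2)
  step 8: q0  (read a: q2→q0)

The earliest repeat is at step j = 2: M is in q3, which it already visited at step i = 1.
Pumping length from the standard proof: p = 5 (the number of states). The repeated state found above gives |xy| = j ≤ 5 and |y| = j − i ≥ 1.

q3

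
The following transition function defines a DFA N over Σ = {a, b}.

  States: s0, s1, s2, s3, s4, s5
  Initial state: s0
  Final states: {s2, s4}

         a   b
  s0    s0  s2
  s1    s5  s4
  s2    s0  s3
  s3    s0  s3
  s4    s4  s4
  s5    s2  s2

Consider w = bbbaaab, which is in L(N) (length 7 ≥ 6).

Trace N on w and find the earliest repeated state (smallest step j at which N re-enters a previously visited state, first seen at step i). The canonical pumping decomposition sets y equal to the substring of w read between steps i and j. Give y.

Run of N on w = b b b a a a b:
  step 0: s0  (start)
  step 1: s2  (read b: s0→s2)
  step 2: s3  (read b: s2→s3)
  step 3: s3  (read b: s3→s3)   ← first repeat (s3 seen earlier)
  step 4: s0  (read a: s3→s0)
  step 5: s0  (read a: s0→s0)
  step 6: s0  (read a: s0→s0)
  step 7: s2  (read b: s0→s2)

So i = 2, j = 3, giving x = w[0:2] = bb, y = w[2:3] = b, z = w[3:7] = aaab.
Check: |xy| = 3 ≤ 6 and |y| = 1 ≥ 1. Reading y takes N from s3 back to s3, so every xyⁱz is accepted.
Since N has 6 states, any run of length ≥ 6 visits 6+1 states, so by pigeonhole some state repeats within the first 6 steps — that repeat gives the pumpable loop.

b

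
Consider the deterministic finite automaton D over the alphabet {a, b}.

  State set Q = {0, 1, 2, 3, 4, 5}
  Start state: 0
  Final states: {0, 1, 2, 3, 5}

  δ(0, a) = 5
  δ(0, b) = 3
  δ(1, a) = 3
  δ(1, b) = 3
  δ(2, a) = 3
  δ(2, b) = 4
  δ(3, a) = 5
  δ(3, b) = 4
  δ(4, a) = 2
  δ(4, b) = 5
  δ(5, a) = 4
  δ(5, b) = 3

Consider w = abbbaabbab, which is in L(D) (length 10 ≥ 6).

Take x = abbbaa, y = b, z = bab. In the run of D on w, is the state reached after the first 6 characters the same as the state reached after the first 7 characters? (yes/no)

Run of D on the first 7 characters of w = a b b b a a b:
  step 0: 0  (start)
  step 1: 5  (read a: 0→5)
  step 2: 3  (read b: 5→3)
  step 3: 4  (read b: 3→4)
  step 4: 5  (read b: 4→5)
  step 5: 4  (read a: 5→4)
  step 6: 2  (read a: 4→2)
  step 7: 4  (read b: 2→4)

After x (step 6): 2. After xy (step 7): 4.
They differ (2 ≠ 4), so y is not a cycle from the state after x; this split is not the one the pumping-lemma construction produces, and pumping y need not keep the string in L(D).

no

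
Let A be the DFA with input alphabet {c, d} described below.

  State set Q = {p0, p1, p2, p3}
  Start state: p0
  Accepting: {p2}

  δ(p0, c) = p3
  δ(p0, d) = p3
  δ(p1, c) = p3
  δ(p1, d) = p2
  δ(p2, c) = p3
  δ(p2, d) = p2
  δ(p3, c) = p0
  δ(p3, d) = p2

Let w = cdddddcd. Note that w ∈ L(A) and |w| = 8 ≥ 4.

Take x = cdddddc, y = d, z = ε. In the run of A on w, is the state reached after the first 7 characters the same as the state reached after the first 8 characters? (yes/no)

no

Run of A on the first 8 characters of w = c d d d d d c d:
  step 0: p0  (start)
  step 1: p3  (read c: p0→p3)
  step 2: p2  (read d: p3→p2)
  step 3: p2  (read d: p2→p2)
  step 4: p2  (read d: p2→p2)
  step 5: p2  (read d: p2→p2)
  step 6: p2  (read d: p2→p2)
  step 7: p3  (read c: p2→p3)
  step 8: p2  (read d: p3→p2)

After x (step 7): p3. After xy (step 8): p2.
They differ (p3 ≠ p2), so y is not a cycle from the state after x; this split is not the one the pumping-lemma construction produces, and pumping y need not keep the string in L(A).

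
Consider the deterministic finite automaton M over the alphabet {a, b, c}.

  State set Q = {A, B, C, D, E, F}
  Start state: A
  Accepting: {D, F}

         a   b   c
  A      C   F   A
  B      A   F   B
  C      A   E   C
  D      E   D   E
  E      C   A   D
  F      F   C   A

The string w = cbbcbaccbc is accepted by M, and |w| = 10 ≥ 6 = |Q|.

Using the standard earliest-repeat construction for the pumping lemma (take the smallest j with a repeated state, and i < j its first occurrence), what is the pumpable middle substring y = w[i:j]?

c

Run of M on w = c b b c b a c c b c:
  step 0: A  (start)
  step 1: A  (read c: A→A)   ← first repeat (A seen earlier)
  step 2: F  (read b: A→F)
  step 3: C  (read b: F→C)
  step 4: C  (read c: C→C)
  step 5: E  (read b: C→E)
  step 6: C  (read a: E→C)
  step 7: C  (read c: C→C)
  step 8: C  (read c: C→C)
  step 9: E  (read b: C→E)
  step 10: D  (read c: E→D)

So i = 0, j = 1, giving x = w[0:0] = ε, y = w[0:1] = c, z = w[1:10] = bbcbaccbc.
Check: |xy| = 1 ≤ 6 and |y| = 1 ≥ 1. Reading y takes M from A back to A, so every xyⁱz is accepted.
Since M has 6 states, any run of length ≥ 6 visits 6+1 states, so by pigeonhole some state repeats within the first 6 steps — that repeat gives the pumpable loop.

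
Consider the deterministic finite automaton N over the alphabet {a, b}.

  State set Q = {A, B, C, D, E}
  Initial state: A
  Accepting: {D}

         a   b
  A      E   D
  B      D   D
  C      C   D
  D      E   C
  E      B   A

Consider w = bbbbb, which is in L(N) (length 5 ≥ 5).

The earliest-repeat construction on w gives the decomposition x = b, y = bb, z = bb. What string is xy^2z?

bbbbbbb

xy^2z = b·bb·bb·bb = bbbbbbb.
Reading y = bb takes N from D back to D, so after x·y·y the machine is still in D, and z then leads to the accepting state D. Hence bbbbbbb ∈ L(N).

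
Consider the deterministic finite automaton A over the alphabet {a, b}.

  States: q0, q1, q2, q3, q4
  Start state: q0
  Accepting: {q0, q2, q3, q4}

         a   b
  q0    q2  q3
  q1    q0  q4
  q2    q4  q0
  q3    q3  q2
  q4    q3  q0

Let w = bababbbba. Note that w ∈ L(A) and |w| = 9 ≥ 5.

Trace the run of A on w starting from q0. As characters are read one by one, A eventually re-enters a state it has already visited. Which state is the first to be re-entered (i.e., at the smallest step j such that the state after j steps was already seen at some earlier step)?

q3

State sequence: q0 -b-> q3 -a-> q3 -b-> q2 -a-> q4 -b-> q0 -b-> q3 -b-> q2 -b-> q0 -a-> q2
First repeat at step 2: q3 was already visited.

The earliest repeat is at step j = 2: A is in q3, which it already visited at step i = 1.
Pumping length from the standard proof: p = 5 (the number of states). The repeated state found above gives |xy| = j ≤ 5 and |y| = j − i ≥ 1.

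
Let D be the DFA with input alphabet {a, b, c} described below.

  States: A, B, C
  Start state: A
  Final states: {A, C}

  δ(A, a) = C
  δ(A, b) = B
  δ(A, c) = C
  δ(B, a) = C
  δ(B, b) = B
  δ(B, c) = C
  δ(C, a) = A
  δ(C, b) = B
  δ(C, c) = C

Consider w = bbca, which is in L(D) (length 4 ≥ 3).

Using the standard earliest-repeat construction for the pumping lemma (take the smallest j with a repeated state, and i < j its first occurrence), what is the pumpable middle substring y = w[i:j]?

State sequence: A -b-> B -b-> B -c-> C -a-> A
First repeat at step 2: B was already visited.

So i = 1, j = 2, giving x = w[0:1] = b, y = w[1:2] = b, z = w[2:4] = ca.
Check: |xy| = 2 ≤ 3 and |y| = 1 ≥ 1. Reading y takes D from B back to B, so every xyⁱz is accepted.

b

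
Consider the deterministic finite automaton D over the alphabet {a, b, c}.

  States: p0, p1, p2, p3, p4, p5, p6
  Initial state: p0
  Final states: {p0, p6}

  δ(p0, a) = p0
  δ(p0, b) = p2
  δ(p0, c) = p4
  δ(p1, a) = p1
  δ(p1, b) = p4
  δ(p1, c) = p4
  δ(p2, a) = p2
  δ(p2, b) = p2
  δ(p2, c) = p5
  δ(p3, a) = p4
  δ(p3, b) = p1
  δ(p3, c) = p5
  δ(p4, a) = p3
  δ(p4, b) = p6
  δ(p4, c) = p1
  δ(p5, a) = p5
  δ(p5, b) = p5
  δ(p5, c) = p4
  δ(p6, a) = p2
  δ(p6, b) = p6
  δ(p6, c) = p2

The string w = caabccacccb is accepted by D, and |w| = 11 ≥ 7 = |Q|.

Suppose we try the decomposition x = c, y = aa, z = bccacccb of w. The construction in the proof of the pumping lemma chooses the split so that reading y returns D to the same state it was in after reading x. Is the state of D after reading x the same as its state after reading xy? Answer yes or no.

Run of D on the first 3 characters of w = c a a:
  step 0: p0  (start)
  step 1: p4  (read c: p0→p4)
  step 2: p3  (read a: p4→p3)
  step 3: p4  (read a: p3→p4)

After x (step 1): p4. After xy (step 3): p4.
They match, so y = aa drives D around a cycle from p4 back to itself; pumping y any number of times keeps D in p4 before reading z, and xyⁱz ∈ L(D) for every i ≥ 0.

yes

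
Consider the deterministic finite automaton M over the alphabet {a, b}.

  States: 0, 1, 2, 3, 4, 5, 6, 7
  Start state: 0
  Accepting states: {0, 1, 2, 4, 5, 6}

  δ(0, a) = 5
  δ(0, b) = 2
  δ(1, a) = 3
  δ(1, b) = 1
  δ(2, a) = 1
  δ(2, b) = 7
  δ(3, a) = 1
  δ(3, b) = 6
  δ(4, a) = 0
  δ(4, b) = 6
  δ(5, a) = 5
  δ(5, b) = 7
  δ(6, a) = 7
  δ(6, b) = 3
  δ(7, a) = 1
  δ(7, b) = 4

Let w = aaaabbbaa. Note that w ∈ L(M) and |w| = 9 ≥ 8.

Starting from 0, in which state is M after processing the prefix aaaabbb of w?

6

Run of M on the first 7 characters of w = a a a a b b b:
  step 0: 0  (start)
  step 1: 5  (read a: 0→5)
  step 2: 5  (read a: 5→5)
  step 3: 5  (read a: 5→5)
  step 4: 5  (read a: 5→5)
  step 5: 7  (read b: 5→7)
  step 6: 4  (read b: 7→4)
  step 7: 6  (read b: 4→6)

After reading 7 characters, M is in state 6.
(This kind of state-tracing is the core of the pumping-lemma construction: with 8 states, pigeonhole forces a repeat within the first 8 steps.)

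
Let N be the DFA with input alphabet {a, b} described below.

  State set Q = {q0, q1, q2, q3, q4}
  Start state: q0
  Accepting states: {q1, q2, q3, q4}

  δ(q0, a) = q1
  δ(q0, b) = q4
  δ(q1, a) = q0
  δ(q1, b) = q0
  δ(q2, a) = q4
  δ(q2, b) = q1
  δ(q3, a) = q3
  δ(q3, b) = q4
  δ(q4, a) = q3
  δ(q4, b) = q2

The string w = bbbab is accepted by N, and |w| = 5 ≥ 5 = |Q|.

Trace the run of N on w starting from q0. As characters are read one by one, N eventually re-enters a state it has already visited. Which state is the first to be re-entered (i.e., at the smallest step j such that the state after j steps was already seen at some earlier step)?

State sequence: q0 -b-> q4 -b-> q2 -b-> q1 -a-> q0 -b-> q4
First repeat at step 4: q0 was already visited.

The earliest repeat is at step j = 4: N is in q0, which it already visited at step i = 0.
The DFA has 5 states, so the proof of the pumping lemma guarantees a repeated state among the first 5+1 visited; the segment between the two visits is the pumpable y.

q0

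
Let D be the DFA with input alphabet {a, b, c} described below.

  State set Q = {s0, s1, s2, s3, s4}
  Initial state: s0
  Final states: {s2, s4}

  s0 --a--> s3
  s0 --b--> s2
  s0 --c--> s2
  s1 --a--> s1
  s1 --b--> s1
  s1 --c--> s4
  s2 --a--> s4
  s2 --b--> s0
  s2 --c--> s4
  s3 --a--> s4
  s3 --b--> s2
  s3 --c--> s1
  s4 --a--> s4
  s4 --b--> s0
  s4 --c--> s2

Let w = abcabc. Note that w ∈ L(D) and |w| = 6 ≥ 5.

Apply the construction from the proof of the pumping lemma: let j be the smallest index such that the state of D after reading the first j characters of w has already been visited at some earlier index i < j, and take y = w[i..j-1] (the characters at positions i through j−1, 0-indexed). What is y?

State sequence: s0 -a-> s3 -b-> s2 -c-> s4 -a-> s4 -b-> s0 -c-> s2
First repeat at step 4: s4 was already visited.

So i = 3, j = 4, giving x = w[0:3] = abc, y = w[3:4] = a, z = w[4:6] = bc.
Check: |xy| = 4 ≤ 5 and |y| = 1 ≥ 1. Reading y takes D from s4 back to s4, so every xyⁱz is accepted.

a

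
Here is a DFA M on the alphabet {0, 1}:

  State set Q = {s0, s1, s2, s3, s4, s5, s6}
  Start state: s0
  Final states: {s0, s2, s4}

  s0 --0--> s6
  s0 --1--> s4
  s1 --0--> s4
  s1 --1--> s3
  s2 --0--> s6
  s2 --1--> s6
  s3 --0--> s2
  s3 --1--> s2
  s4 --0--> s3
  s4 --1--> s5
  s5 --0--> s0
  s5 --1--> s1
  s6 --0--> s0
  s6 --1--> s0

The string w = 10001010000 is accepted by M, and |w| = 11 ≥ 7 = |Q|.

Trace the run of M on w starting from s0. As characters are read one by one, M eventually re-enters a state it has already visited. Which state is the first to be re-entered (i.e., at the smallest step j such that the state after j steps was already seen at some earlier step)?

State sequence: s0 -1-> s4 -0-> s3 -0-> s2 -0-> s6 -1-> s0 -0-> s6 -1-> s0 -0-> s6 -0-> s0 -0-> s6 -0-> s0
First repeat at step 5: s0 was already visited.

The earliest repeat is at step j = 5: M is in s0, which it already visited at step i = 0.
The DFA has 7 states, so the proof of the pumping lemma guarantees a repeated state among the first 7+1 visited; the segment between the two visits is the pumpable y.

s0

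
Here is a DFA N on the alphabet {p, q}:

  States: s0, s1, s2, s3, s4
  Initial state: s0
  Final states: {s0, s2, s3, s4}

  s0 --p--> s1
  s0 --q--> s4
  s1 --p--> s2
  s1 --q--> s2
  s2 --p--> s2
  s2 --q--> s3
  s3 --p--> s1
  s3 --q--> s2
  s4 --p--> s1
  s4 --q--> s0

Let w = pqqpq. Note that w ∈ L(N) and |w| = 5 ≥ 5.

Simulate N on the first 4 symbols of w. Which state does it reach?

Run of N on the first 4 characters of w = p q q p:
  step 0: s0  (start)
  step 1: s1  (read p: s0→s1)
  step 2: s2  (read q: s1→s2)
  step 3: s3  (read q: s2→s3)
  step 4: s1  (read p: s3→s1)

After reading 4 characters, N is in state s1.

s1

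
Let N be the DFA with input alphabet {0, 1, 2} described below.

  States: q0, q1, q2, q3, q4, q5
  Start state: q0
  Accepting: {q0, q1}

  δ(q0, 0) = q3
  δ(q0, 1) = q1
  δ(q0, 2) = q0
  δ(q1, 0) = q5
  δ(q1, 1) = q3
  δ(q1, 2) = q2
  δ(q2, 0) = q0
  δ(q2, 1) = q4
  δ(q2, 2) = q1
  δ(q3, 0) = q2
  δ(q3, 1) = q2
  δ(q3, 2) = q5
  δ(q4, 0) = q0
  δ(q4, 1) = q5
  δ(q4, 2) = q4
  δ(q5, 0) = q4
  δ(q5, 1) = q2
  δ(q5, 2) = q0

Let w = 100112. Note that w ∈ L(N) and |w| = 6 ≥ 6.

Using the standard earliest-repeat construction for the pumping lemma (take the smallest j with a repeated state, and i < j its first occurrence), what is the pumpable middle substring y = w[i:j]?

01

Run of N on w = 1 0 0 1 1 2:
  step 0: q0  (start)
  step 1: q1  (read 1: q0→q1)
  step 2: q5  (read 0: q1→q5)
  step 3: q4  (read 0: q5→q4)
  step 4: q5  (read 1: q4→q5)   ← first repeat (q5 seen earlier)
  step 5: q2  (read 1: q5→q2)
  step 6: q1  (read 2: q2→q1)

So i = 2, j = 4, giving x = w[0:2] = 10, y = w[2:4] = 01, z = w[4:6] = 12.
Check: |xy| = 4 ≤ 6 and |y| = 2 ≥ 1. Reading y takes N from q5 back to q5, so every xyⁱz is accepted.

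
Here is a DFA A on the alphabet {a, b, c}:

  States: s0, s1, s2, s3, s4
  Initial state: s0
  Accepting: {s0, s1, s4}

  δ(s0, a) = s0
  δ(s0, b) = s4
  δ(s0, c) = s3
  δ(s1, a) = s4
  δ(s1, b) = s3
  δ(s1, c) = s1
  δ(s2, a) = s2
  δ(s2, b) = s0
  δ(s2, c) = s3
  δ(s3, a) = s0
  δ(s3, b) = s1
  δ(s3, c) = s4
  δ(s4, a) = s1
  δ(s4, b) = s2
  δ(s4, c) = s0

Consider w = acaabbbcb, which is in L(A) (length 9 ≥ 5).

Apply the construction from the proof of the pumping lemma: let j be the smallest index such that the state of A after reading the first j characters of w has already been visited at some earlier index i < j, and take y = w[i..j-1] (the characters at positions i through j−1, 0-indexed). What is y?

State sequence: s0 -a-> s0 -c-> s3 -a-> s0 -a-> s0 -b-> s4 -b-> s2 -b-> s0 -c-> s3 -b-> s1
First repeat at step 1: s0 was already visited.

So i = 0, j = 1, giving x = w[0:0] = ε, y = w[0:1] = a, z = w[1:9] = caabbbcb.
Check: |xy| = 1 ≤ 5 and |y| = 1 ≥ 1. Reading y takes A from s0 back to s0, so every xyⁱz is accepted.

a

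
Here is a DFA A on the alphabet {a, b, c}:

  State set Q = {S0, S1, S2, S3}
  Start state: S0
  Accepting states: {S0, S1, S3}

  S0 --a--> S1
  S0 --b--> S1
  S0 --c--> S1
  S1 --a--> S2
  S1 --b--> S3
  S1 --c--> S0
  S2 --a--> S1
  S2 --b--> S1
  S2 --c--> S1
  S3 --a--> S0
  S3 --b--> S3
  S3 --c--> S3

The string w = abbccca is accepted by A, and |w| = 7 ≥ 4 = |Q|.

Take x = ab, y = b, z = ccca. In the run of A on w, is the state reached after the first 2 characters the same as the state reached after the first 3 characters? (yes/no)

State sequence: S0 -a-> S1 -b-> S3 -b-> S3

After x (step 2): S3. After xy (step 3): S3.
They match, so y = b drives A around a cycle from S3 back to itself; pumping y any number of times keeps A in S3 before reading z, and xyⁱz ∈ L(A) for every i ≥ 0.

yes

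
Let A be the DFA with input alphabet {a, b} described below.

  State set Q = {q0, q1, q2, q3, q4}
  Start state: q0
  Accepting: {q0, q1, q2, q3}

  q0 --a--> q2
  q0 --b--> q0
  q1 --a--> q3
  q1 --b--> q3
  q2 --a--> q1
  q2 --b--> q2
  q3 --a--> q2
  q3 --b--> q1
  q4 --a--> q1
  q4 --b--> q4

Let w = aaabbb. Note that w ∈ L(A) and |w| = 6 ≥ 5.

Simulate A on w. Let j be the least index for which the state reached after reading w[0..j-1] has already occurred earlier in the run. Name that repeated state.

q1

State sequence: q0 -a-> q2 -a-> q1 -a-> q3 -b-> q1 -b-> q3 -b-> q1
First repeat at step 4: q1 was already visited.

The earliest repeat is at step j = 4: A is in q1, which it already visited at step i = 2.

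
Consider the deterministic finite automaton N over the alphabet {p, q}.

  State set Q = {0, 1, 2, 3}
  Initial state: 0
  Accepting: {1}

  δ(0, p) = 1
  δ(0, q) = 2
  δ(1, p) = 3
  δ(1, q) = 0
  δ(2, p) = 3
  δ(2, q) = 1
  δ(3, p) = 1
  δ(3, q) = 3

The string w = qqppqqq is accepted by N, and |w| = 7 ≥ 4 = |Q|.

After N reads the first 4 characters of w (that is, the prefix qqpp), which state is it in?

State sequence: 0 -q-> 2 -q-> 1 -p-> 3 -p-> 1

After reading 4 characters, N is in state 1.
(This kind of state-tracing is the core of the pumping-lemma construction: with 4 states, pigeonhole forces a repeat within the first 4 steps.)

1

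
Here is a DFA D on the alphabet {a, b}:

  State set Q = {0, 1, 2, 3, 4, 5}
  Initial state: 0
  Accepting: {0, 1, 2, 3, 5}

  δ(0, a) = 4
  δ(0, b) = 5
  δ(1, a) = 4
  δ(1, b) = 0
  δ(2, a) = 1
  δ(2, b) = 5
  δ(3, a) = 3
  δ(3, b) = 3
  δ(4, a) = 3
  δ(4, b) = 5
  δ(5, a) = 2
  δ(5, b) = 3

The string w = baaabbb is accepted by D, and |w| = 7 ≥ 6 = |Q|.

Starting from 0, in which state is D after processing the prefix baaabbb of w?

Run of D on the first 7 characters of w = b a a a b b b:
  step 0: 0  (start)
  step 1: 5  (read b: 0→5)
  step 2: 2  (read a: 5→2)
  step 3: 1  (read a: 2→1)
  step 4: 4  (read a: 1→4)
  step 5: 5  (read b: 4→5)
  step 6: 3  (read b: 5→3)
  step 7: 3  (read b: 3→3)

After reading 7 characters, D is in state 3.

3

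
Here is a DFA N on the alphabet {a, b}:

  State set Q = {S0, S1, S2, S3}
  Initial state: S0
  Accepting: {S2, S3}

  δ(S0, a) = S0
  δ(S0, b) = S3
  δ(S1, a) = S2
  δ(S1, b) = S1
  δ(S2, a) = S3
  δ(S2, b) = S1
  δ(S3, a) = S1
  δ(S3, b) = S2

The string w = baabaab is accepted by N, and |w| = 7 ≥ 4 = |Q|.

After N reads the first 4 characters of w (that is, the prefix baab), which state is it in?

S1

State sequence: S0 -b-> S3 -a-> S1 -a-> S2 -b-> S1

After reading 4 characters, N is in state S1.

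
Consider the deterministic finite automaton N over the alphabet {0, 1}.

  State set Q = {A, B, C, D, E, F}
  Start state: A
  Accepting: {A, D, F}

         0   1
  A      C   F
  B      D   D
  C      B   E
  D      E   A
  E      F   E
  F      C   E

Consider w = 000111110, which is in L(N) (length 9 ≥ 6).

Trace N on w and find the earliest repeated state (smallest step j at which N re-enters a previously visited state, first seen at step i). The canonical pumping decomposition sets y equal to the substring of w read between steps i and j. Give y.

State sequence: A -0-> C -0-> B -0-> D -1-> A -1-> F -1-> E -1-> E -1-> E -0-> F
First repeat at step 4: A was already visited.

So i = 0, j = 4, giving x = w[0:0] = ε, y = w[0:4] = 0001, z = w[4:9] = 11110.
Check: |xy| = 4 ≤ 6 and |y| = 4 ≥ 1. Reading y takes N from A back to A, so every xyⁱz is accepted.

0001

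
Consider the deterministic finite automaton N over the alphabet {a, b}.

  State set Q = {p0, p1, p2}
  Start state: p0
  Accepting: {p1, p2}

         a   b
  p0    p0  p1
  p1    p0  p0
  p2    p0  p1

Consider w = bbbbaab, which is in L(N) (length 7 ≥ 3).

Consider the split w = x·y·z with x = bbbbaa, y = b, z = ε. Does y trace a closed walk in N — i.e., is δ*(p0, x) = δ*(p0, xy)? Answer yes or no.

Run of N on the first 7 characters of w = b b b b a a b:
  step 0: p0  (start)
  step 1: p1  (read b: p0→p1)
  step 2: p0  (read b: p1→p0)
  step 3: p1  (read b: p0→p1)
  step 4: p0  (read b: p1→p0)
  step 5: p0  (read a: p0→p0)
  step 6: p0  (read a: p0→p0)
  step 7: p1  (read b: p0→p1)

After x (step 6): p0. After xy (step 7): p1.
They differ (p0 ≠ p1), so y is not a cycle from the state after x; this split is not the one the pumping-lemma construction produces, and pumping y need not keep the string in L(N).

no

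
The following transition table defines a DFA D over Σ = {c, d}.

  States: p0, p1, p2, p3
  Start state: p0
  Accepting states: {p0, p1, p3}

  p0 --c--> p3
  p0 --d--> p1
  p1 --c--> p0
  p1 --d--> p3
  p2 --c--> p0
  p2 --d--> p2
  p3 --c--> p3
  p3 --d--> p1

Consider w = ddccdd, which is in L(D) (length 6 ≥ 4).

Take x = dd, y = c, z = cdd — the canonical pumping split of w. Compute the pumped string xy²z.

xy^2z = dd·c·c·cdd = ddcccdd.
Reading y = c takes D from p3 back to p3, so after x·y·y the machine is still in p3, and z then leads to the accepting state p3. Hence ddcccdd ∈ L(D).

ddcccdd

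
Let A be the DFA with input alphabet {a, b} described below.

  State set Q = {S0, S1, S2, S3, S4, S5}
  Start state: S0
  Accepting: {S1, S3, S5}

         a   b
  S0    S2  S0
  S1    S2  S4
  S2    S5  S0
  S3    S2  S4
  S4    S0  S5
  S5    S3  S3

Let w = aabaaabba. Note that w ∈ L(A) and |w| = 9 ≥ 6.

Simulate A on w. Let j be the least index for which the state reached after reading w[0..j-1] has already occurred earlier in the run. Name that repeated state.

Run of A on w = a a b a a a b b a:
  step 0: S0  (start)
  step 1: S2  (read a: S0→S2)
  step 2: S5  (read a: S2→S5)
  step 3: S3  (read b: S5→S3)
  step 4: S2  (read a: S3→S2)   ← first repeat (S2 seen earlier)
  step 5: S5  (read a: S2→S5)
  step 6: S3  (read a: S5→S3)
  step 7: S4  (read b: S3→S4)
  step 8: S5  (read b: S4→S5)
  step 9: S3  (read a: S5→S3)

The earliest repeat is at step j = 4: A is in S2, which it already visited at step i = 1.
Since A has 6 states, any run of length ≥ 6 visits 6+1 states, so by pigeonhole some state repeats within the first 6 steps — that repeat gives the pumpable loop.

S2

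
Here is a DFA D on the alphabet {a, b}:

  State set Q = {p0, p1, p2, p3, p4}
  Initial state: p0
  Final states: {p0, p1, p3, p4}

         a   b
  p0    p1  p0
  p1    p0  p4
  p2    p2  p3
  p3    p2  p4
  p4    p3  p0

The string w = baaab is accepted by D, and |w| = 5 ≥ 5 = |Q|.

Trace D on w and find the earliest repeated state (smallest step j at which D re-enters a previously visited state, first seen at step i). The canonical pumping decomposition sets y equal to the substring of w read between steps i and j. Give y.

State sequence: p0 -b-> p0 -a-> p1 -a-> p0 -a-> p1 -b-> p4
First repeat at step 1: p0 was already visited.

So i = 0, j = 1, giving x = w[0:0] = ε, y = w[0:1] = b, z = w[1:5] = aaab.
Check: |xy| = 1 ≤ 5 and |y| = 1 ≥ 1. Reading y takes D from p0 back to p0, so every xyⁱz is accepted.

b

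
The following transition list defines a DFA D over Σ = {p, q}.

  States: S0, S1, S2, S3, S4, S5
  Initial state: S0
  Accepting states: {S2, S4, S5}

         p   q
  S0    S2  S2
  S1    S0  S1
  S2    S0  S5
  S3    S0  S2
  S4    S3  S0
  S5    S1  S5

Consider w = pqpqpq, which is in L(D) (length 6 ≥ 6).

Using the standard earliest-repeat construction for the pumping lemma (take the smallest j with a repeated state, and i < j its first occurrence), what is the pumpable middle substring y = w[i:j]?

Run of D on w = p q p q p q:
  step 0: S0  (start)
  step 1: S2  (read p: S0→S2)
  step 2: S5  (read q: S2→S5)
  step 3: S1  (read p: S5→S1)
  step 4: S1  (read q: S1→S1)   ← first repeat (S1 seen earlier)
  step 5: S0  (read p: S1→S0)
  step 6: S2  (read q: S0→S2)

So i = 3, j = 4, giving x = w[0:3] = pqp, y = w[3:4] = q, z = w[4:6] = pq.
Check: |xy| = 4 ≤ 6 and |y| = 1 ≥ 1. Reading y takes D from S1 back to S1, so every xyⁱz is accepted.

q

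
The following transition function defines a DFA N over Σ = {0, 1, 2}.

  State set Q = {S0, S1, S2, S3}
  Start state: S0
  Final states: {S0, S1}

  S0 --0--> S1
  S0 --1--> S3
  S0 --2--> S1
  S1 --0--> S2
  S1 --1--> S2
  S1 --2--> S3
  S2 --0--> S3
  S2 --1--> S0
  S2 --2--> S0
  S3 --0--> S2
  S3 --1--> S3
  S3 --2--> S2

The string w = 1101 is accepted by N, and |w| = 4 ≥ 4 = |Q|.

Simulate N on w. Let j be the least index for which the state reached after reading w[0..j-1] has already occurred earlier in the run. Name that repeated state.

Run of N on w = 1 1 0 1:
  step 0: S0  (start)
  step 1: S3  (read 1: S0→S3)
  step 2: S3  (read 1: S3→S3)   ← first repeat (S3 seen earlier)
  step 3: S2  (read 0: S3→S2)
  step 4: S0  (read 1: S2→S0)

The earliest repeat is at step j = 2: N is in S3, which it already visited at step i = 1.

S3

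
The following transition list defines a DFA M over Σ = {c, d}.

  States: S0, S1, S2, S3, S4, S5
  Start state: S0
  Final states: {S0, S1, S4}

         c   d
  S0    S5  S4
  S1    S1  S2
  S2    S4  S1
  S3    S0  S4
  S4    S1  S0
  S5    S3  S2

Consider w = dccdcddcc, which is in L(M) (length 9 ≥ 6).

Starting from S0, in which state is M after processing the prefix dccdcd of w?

State sequence: S0 -d-> S4 -c-> S1 -c-> S1 -d-> S2 -c-> S4 -d-> S0

After reading 6 characters, M is in state S0.

S0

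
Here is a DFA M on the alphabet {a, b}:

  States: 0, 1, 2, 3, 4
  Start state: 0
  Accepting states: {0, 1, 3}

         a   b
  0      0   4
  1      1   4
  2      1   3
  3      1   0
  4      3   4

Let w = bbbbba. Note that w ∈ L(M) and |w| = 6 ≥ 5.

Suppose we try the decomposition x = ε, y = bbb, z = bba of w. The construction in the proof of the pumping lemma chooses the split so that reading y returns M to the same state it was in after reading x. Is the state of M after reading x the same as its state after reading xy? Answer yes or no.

Run of M on the first 3 characters of w = b b b:
  step 0: 0  (start)
  step 1: 4  (read b: 0→4)
  step 2: 4  (read b: 4→4)
  step 3: 4  (read b: 4→4)

After x (step 0): 0. After xy (step 3): 4.
They differ (0 ≠ 4), so y is not a cycle from the state after x; this split is not the one the pumping-lemma construction produces, and pumping y need not keep the string in L(M).

no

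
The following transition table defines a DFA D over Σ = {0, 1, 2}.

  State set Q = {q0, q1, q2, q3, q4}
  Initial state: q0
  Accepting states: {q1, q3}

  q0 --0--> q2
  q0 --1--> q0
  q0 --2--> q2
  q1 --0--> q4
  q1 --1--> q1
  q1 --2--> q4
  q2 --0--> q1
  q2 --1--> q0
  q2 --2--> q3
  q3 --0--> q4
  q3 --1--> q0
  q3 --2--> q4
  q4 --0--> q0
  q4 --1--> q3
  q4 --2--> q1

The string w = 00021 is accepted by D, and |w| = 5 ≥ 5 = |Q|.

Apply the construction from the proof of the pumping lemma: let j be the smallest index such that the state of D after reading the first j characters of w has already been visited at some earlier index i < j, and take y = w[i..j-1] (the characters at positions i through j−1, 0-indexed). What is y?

02

Run of D on w = 0 0 0 2 1:
  step 0: q0  (start)
  step 1: q2  (read 0: q0→q2)
  step 2: q1  (read 0: q2→q1)
  step 3: q4  (read 0: q1→q4)
  step 4: q1  (read 2: q4→q1)   ← first repeat (q1 seen earlier)
  step 5: q1  (read 1: q1→q1)

So i = 2, j = 4, giving x = w[0:2] = 00, y = w[2:4] = 02, z = w[4:5] = 1.
Check: |xy| = 4 ≤ 5 and |y| = 2 ≥ 1. Reading y takes D from q1 back to q1, so every xyⁱz is accepted.
Pumping length from the standard proof: p = 5 (the number of states). The repeated state found above gives |xy| = j ≤ 5 and |y| = j − i ≥ 1.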